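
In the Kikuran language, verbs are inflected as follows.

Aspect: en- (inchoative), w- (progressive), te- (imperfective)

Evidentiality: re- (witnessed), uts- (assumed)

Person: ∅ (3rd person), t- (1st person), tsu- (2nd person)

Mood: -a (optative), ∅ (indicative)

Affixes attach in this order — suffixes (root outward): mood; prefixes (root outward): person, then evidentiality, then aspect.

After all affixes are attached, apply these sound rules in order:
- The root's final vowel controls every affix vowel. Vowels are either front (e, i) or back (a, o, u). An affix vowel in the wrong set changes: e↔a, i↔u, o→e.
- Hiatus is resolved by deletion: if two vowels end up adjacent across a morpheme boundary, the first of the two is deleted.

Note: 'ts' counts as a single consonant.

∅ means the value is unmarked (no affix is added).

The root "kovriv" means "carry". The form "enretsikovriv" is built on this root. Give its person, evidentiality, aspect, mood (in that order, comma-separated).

2nd person, witnessed, inchoative, indicative

Segment: en-re-tsu-kovriv.
person: tsu- → 2nd person.
evidentiality: re- → witnessed.
aspect: en- → inchoative.
mood: ∅ → indicative.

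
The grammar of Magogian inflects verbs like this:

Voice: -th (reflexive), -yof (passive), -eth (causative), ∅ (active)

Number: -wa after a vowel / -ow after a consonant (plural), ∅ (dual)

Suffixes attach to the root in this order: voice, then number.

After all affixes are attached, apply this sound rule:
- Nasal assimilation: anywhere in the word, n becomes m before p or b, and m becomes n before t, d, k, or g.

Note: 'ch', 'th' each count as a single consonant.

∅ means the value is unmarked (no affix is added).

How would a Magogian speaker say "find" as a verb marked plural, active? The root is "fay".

fayow

voice = active: zero marking, form stays fay.
Attach number plural -ow (after consonant 'y') → fayow.
Nasal assimilation: no change.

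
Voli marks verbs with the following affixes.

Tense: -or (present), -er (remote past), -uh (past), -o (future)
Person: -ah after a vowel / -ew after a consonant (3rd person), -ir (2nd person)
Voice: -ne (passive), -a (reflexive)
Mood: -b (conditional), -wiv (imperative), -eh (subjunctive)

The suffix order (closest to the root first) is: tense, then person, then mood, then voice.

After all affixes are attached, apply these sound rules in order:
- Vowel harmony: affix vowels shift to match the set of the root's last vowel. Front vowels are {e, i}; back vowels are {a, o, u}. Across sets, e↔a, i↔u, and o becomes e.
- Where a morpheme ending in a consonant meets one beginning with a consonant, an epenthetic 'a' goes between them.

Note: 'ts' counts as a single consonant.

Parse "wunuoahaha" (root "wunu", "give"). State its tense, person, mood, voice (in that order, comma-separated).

future, 3rd person, subjunctive, reflexive

Segment: wunu-o-ah-eh-a.
tense: -o → future.
person: -ah/ew → 3rd person.
mood: -eh → subjunctive.
voice: -a → reflexive.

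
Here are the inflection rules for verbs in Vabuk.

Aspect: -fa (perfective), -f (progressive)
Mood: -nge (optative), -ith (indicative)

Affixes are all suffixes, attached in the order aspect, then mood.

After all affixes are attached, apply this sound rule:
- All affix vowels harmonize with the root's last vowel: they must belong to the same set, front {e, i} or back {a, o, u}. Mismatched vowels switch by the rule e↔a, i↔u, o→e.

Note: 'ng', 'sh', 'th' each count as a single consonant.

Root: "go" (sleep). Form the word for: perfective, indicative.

gofauth

Attach aspect perfective -fa → gofa.
Attach mood indicative -ith → gofaith.
Apply vowel harmony: gofaith → gofauth.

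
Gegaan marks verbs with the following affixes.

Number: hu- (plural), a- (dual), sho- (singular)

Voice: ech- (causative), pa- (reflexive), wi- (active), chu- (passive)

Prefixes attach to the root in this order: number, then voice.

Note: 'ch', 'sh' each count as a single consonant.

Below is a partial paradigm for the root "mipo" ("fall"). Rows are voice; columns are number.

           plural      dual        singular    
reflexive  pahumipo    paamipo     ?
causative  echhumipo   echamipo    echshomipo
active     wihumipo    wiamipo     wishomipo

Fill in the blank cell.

Attach number singular sho- → shomipo.
Attach voice reflexive pa- → pashomipo.

pashomipo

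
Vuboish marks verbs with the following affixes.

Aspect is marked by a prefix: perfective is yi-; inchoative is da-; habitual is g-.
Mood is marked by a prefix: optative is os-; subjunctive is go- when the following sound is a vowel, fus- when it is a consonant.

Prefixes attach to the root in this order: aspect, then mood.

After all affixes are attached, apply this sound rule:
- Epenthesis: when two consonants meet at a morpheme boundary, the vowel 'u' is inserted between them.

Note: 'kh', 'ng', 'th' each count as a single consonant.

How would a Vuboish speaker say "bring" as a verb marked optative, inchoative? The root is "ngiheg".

Attach aspect inchoative da- → dangiheg.
Attach mood optative os- → osdangiheg.
Apply epenthesis: osdangiheg → osudangiheg.

osudangiheg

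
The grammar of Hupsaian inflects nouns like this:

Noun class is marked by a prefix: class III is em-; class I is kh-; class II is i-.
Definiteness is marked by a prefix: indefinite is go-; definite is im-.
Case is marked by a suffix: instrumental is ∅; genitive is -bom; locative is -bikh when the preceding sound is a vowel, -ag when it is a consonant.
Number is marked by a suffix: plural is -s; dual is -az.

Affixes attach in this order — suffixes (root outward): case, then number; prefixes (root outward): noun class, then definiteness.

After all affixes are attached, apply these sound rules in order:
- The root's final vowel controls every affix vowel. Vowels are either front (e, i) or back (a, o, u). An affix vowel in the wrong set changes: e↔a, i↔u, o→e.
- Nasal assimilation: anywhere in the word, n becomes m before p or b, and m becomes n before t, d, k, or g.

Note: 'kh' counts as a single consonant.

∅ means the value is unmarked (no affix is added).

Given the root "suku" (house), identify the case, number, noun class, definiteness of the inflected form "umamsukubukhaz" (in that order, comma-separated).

Segment: im-em-suku-bikh-az.
case: -bikh/ag → locative.
number: -az → dual.
noun class: em- → class III.
definiteness: im- → definite.

locative, dual, class III, definite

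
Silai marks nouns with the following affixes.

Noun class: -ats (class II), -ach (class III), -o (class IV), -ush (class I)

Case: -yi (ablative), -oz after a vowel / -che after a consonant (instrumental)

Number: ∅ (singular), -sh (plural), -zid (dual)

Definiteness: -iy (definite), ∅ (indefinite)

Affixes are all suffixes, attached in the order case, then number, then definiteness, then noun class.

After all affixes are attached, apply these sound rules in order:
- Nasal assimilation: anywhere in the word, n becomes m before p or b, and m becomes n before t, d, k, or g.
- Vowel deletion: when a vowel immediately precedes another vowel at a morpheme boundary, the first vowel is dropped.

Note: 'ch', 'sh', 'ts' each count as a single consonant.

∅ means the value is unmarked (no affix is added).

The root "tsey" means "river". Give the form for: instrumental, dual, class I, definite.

Attach case instrumental -che (after consonant 'y') → tseyche.
Attach number dual -zid → tseychezid.
Attach definiteness definite -iy → tseychezidiy.
Attach noun class class I -ush → tseychezidiyush.
Nasal assimilation: no change.
Vowel deletion: no change.

tseychezidiyush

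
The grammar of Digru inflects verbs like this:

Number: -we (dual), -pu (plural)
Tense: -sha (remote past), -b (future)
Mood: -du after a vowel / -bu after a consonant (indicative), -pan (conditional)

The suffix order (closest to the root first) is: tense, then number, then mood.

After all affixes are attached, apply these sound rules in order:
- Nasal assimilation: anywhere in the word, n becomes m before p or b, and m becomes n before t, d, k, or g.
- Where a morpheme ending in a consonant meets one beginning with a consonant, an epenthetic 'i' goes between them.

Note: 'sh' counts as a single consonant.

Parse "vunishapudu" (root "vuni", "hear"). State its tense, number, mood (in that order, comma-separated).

Segment: vuni-sha-pu-du.
tense: -sha → remote past.
number: -pu → plural.
mood: -du/bu → indicative.

remote past, plural, indicative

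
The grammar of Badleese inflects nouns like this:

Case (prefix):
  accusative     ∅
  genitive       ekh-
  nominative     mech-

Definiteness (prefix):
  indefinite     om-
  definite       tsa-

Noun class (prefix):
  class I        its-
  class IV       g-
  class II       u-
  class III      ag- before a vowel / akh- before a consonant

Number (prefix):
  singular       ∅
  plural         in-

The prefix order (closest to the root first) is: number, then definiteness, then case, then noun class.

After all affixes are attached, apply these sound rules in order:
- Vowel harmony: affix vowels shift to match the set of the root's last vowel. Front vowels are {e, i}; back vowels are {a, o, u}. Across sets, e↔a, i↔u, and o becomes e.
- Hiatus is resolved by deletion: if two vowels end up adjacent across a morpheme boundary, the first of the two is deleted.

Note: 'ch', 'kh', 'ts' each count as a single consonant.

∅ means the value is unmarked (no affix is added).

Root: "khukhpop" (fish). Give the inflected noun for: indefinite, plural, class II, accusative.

omunkhukhpop

Attach number plural in- → inkhukhpop.
Attach definiteness indefinite om- → ominkhukhpop.
case = accusative: zero marking, form stays ominkhukhpop.
Attach noun class class II u- → uominkhukhpop.
Apply vowel harmony: uominkhukhpop → uomunkhukhpop.
Apply vowel deletion: uomunkhukhpop → omunkhukhpop.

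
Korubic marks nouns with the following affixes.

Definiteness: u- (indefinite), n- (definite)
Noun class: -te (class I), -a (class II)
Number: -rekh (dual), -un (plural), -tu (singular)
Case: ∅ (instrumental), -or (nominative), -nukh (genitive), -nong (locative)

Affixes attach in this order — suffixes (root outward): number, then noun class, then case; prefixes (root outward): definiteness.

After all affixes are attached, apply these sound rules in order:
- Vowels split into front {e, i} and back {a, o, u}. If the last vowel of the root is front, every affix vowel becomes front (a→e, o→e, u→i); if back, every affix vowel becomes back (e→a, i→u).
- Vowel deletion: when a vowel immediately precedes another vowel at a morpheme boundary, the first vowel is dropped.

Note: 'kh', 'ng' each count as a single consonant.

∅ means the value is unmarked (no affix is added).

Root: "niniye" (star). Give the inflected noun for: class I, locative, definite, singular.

nniniyetiteneng

Attach number singular -tu → niniyetu.
Attach definiteness definite n- → nniniyetu.
Attach noun class class I -te → nniniyetute.
Attach case locative -nong → nniniyetutenong.
Apply vowel harmony: nniniyetutenong → nniniyetiteneng.
Vowel deletion: no change.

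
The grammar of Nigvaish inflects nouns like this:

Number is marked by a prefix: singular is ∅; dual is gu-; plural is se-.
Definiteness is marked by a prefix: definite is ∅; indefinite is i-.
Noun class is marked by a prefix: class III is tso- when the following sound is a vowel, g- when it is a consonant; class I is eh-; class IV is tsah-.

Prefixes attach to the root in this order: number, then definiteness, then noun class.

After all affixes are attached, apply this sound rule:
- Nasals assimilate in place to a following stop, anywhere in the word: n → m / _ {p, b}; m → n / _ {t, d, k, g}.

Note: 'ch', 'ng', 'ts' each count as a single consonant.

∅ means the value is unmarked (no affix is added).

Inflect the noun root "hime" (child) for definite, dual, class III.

gguhime

Attach number dual gu- → guhime.
definiteness = definite: zero marking, form stays guhime.
Attach noun class class III g- (before consonant 'g') → gguhime.
Nasal assimilation: no change.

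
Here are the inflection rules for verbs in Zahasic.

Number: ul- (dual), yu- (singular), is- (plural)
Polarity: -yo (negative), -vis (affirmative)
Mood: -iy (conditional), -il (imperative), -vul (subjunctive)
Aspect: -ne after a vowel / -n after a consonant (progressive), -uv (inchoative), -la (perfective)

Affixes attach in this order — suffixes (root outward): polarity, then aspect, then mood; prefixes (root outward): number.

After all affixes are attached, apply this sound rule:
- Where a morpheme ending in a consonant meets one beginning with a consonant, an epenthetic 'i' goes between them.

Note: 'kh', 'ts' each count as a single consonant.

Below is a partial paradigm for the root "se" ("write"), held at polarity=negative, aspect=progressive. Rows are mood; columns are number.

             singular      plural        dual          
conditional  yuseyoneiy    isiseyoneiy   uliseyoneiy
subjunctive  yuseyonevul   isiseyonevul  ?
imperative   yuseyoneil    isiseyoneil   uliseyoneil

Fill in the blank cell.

uliseyonevul

Attach polarity negative -yo → seyo.
Attach aspect progressive -ne (after vowel 'o') → seyone.
Attach mood subjunctive -vul → seyonevul.
Attach number dual ul- → ulseyonevul.
Apply epenthesis: ulseyonevul → uliseyonevul.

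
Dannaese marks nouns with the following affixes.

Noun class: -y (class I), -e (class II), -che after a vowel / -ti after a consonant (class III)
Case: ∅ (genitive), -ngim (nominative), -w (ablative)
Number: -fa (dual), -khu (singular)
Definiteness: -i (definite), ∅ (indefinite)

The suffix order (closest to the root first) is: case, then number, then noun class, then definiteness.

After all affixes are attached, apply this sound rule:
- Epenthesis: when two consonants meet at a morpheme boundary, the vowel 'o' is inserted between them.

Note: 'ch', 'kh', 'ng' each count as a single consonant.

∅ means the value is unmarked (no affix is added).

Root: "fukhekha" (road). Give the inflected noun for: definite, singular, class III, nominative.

Attach case nominative -ngim → fukhekhangim.
Attach number singular -khu → fukhekhangimkhu.
Attach noun class class III -che (after vowel 'u') → fukhekhangimkhuche.
Attach definiteness definite -i → fukhekhangimkhuchei.
Apply epenthesis: fukhekhangimkhuchei → fukhekhangimokhuchei.

fukhekhangimokhuchei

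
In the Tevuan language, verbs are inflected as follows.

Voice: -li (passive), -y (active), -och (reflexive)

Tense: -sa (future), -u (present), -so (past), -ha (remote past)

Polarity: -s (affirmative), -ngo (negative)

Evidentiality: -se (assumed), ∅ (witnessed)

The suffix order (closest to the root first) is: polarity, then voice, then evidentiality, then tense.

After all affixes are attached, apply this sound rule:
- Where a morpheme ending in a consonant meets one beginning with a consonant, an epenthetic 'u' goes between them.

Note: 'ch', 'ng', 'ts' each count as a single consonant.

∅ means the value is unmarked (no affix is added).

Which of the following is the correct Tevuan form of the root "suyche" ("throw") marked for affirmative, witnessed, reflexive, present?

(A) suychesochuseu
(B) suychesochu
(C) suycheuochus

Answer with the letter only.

Attach polarity affirmative -s → suyches.
Attach voice reflexive -och → suychesoch.
evidentiality = witnessed: zero marking, form stays suychesoch.
Attach tense present -u → suychesochu.
Epenthesis: no change.
So the correct form is suychesochu, option (B).
(A) suychesochuseu is wrong: it uses assumed instead of witnessed for evidentiality.
(C) suycheuochus is wrong: it has the affixes in the wrong order.

B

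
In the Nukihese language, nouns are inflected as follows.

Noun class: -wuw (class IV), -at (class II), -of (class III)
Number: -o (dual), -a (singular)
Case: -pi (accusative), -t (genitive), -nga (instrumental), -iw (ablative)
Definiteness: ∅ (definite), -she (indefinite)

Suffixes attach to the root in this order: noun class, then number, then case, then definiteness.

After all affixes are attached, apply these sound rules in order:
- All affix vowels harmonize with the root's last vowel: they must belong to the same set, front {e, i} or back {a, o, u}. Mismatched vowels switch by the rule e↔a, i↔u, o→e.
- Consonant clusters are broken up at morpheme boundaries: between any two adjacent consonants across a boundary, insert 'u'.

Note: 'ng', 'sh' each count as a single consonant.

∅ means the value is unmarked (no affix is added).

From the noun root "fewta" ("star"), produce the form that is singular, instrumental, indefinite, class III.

Attach noun class class III -of → fewtaof.
Attach number singular -a → fewtaofa.
Attach case instrumental -nga → fewtaofanga.
Attach definiteness indefinite -she → fewtaofangashe.
Apply vowel harmony: fewtaofangashe → fewtaofangasha.
Epenthesis: no change.

fewtaofangasha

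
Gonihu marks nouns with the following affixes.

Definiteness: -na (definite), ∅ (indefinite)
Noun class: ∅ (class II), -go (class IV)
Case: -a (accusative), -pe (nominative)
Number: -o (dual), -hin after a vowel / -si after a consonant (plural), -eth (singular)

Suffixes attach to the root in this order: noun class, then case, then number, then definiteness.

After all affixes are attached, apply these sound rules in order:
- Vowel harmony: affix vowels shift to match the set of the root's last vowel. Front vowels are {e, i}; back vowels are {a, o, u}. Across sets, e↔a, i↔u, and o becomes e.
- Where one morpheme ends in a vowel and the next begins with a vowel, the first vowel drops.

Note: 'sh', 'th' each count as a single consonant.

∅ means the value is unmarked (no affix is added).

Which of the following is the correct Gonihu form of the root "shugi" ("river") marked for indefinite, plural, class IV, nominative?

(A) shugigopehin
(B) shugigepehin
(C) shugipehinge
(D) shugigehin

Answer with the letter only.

Attach noun class class IV -go → shugigo.
Attach case nominative -pe → shugigope.
Attach number plural -hin (after vowel 'e') → shugigopehin.
definiteness = indefinite: zero marking, form stays shugigopehin.
Apply vowel harmony: shugigopehin → shugigepehin.
Vowel deletion: no change.
So the correct form is shugigepehin, option (B).
(A) shugigopehin is wrong: it fails to apply the sound rule(s).
(C) shugipehinge is wrong: it has the affixes in the wrong order.
(D) shugigehin is wrong: it uses accusative instead of nominative for case.

B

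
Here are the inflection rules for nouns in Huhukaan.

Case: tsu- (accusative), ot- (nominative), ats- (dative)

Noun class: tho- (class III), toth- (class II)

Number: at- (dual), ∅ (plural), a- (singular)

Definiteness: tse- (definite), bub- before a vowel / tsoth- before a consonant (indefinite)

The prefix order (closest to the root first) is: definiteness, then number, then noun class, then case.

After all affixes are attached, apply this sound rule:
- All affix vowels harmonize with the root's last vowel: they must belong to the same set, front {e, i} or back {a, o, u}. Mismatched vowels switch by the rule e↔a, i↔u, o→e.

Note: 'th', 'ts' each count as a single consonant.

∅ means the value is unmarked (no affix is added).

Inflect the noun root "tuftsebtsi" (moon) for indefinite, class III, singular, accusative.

tsitheetsethtuftsebtsi

Attach definiteness indefinite tsoth- (before consonant 't') → tsothtuftsebtsi.
Attach number singular a- → atsothtuftsebtsi.
Attach noun class class III tho- → thoatsothtuftsebtsi.
Attach case accusative tsu- → tsuthoatsothtuftsebtsi.
Apply vowel harmony: tsuthoatsothtuftsebtsi → tsitheetsethtuftsebtsi.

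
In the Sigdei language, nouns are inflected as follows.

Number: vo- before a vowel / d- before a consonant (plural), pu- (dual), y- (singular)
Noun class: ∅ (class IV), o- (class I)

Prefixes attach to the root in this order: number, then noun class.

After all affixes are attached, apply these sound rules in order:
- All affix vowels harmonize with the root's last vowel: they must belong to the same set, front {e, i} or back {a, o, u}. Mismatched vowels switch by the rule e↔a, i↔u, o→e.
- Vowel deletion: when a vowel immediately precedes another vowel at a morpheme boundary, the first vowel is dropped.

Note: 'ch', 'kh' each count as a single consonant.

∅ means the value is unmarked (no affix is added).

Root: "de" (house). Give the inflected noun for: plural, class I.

Attach number plural d- (before consonant 'd') → dde.
Attach noun class class I o- → odde.
Apply vowel harmony: odde → edde.
Vowel deletion: no change.

edde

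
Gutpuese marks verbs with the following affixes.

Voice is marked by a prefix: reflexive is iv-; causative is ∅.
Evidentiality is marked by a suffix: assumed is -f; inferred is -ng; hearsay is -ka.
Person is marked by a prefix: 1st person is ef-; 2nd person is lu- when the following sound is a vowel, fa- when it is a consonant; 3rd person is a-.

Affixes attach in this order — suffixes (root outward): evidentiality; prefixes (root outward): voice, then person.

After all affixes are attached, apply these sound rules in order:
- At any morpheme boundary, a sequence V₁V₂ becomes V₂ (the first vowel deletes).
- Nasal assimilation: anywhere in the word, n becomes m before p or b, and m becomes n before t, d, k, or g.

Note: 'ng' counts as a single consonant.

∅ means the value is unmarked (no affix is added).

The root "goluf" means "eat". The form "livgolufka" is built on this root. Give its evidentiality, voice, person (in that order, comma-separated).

hearsay, reflexive, 2nd person

Segment: lu-iv-goluf-ka.
evidentiality: -ka → hearsay.
voice: iv- → reflexive.
person: lu/fa- → 2nd person.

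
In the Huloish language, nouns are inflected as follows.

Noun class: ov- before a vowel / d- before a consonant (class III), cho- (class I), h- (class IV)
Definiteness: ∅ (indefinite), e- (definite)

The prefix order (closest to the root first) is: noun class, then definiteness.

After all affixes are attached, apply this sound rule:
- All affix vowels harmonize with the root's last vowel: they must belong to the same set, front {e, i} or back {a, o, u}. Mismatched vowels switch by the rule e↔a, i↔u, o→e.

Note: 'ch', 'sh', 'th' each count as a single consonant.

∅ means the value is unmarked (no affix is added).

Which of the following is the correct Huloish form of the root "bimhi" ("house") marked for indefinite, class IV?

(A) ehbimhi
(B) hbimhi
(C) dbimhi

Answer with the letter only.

Attach noun class class IV h- → hbimhi.
definiteness = indefinite: zero marking, form stays hbimhi.
Vowel harmony: no change.
So the correct form is hbimhi, option (B).
(A) ehbimhi is wrong: it uses definite instead of indefinite for definiteness.
(C) dbimhi is wrong: it uses class III instead of class IV for noun class.

B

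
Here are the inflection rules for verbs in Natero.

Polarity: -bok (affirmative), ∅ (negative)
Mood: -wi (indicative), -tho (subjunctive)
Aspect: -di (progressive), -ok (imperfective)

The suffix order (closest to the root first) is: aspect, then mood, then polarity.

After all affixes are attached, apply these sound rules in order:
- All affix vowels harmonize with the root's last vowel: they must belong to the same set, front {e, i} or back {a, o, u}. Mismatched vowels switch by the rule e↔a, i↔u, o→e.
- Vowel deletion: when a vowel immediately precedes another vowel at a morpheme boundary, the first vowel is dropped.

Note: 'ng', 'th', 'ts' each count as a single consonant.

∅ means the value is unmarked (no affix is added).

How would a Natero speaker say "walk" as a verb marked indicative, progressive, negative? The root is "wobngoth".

Attach aspect progressive -di → wobngothdi.
Attach mood indicative -wi → wobngothdiwi.
polarity = negative: zero marking, form stays wobngothdiwi.
Apply vowel harmony: wobngothdiwi → wobngothduwu.
Vowel deletion: no change.

wobngothduwu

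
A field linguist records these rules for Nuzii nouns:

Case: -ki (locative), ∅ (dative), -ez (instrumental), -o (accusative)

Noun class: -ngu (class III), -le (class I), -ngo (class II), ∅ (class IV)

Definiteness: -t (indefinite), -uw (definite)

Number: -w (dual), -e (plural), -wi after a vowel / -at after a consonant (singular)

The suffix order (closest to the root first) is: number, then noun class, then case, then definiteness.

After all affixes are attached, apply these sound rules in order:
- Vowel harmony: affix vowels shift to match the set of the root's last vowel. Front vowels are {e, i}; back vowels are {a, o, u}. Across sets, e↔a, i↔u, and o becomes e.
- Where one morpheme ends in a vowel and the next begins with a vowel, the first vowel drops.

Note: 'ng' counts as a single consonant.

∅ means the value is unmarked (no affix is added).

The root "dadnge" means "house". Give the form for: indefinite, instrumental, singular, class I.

dadngewilezt

Attach number singular -wi (after vowel 'e') → dadngewi.
Attach noun class class I -le → dadngewile.
Attach case instrumental -ez → dadngewileez.
Attach definiteness indefinite -t → dadngewileezt.
Vowel harmony: no change.
Apply vowel deletion: dadngewileezt → dadngewilezt.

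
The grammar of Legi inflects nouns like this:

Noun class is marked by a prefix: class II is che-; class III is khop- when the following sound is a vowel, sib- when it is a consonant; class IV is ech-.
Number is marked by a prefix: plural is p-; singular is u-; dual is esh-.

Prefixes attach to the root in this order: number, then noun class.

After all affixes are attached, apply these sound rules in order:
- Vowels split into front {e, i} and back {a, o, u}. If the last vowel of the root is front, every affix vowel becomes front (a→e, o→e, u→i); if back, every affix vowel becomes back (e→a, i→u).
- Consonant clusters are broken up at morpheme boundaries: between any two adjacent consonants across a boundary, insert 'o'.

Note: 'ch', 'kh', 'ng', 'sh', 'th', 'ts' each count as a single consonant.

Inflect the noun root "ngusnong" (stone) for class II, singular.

Attach number singular u- → ungusnong.
Attach noun class class II che- → cheungusnong.
Apply vowel harmony: cheungusnong → chaungusnong.
Epenthesis: no change.

chaungusnong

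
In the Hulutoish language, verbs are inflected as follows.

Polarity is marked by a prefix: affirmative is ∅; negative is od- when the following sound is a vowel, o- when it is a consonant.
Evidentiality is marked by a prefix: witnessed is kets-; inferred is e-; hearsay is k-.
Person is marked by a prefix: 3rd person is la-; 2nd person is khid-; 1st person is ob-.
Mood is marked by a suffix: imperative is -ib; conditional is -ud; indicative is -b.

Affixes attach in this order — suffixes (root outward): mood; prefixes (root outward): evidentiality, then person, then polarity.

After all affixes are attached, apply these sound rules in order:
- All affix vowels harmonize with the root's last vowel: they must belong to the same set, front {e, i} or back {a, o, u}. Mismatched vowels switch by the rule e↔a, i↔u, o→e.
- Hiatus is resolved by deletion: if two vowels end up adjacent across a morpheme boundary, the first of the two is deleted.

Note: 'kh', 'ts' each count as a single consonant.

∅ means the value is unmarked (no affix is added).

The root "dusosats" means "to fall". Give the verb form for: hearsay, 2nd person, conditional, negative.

Attach evidentiality hearsay k- → kdusosats.
Attach mood conditional -ud → kdusosatsud.
Attach person 2nd person khid- → khidkdusosatsud.
Attach polarity negative o- (before consonant 'kh') → okhidkdusosatsud.
Apply vowel harmony: okhidkdusosatsud → okhudkdusosatsud.
Vowel deletion: no change.

okhudkdusosatsud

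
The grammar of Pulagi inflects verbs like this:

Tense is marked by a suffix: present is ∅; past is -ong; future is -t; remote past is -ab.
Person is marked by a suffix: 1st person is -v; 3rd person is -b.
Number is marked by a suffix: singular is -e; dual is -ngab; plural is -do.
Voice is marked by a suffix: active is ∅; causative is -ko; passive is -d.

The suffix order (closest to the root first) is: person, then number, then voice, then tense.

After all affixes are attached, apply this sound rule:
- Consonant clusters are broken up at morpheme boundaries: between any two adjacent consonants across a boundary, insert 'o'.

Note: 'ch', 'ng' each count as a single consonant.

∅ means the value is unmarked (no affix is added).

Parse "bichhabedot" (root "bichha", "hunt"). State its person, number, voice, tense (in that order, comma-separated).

3rd person, singular, passive, future

Segment: bichha-b-e-d-t.
person: -b → 3rd person.
number: -e → singular.
voice: -d → passive.
tense: -t → future.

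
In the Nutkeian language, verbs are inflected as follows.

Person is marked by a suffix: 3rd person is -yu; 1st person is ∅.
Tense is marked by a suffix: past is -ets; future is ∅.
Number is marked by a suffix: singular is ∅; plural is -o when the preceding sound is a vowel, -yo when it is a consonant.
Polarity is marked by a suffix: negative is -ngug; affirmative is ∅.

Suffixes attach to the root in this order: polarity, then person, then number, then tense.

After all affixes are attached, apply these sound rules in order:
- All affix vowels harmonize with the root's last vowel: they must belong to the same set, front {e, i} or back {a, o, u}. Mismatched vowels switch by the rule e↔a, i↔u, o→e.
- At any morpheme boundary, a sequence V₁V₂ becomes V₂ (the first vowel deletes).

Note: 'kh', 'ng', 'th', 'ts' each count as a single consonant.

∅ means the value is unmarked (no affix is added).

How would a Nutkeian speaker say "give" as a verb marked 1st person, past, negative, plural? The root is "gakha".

Attach polarity negative -ngug → gakhangug.
person = 1st person: zero marking, form stays gakhangug.
Attach number plural -yo (after consonant 'g') → gakhangugyo.
Attach tense past -ets → gakhangugyoets.
Apply vowel harmony: gakhangugyoets → gakhangugyoats.
Apply vowel deletion: gakhangugyoats → gakhangugyats.

gakhangugyats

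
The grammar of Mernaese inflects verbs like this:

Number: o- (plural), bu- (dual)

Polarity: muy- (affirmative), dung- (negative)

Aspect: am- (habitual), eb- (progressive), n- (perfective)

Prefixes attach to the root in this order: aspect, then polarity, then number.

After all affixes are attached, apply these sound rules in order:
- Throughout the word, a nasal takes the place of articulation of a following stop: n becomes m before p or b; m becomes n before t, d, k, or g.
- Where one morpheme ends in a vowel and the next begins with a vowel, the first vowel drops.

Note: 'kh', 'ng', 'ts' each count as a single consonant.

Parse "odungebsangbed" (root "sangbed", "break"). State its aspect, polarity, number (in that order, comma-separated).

Segment: o-dung-eb-sangbed.
aspect: eb- → progressive.
polarity: dung- → negative.
number: o- → plural.

progressive, negative, plural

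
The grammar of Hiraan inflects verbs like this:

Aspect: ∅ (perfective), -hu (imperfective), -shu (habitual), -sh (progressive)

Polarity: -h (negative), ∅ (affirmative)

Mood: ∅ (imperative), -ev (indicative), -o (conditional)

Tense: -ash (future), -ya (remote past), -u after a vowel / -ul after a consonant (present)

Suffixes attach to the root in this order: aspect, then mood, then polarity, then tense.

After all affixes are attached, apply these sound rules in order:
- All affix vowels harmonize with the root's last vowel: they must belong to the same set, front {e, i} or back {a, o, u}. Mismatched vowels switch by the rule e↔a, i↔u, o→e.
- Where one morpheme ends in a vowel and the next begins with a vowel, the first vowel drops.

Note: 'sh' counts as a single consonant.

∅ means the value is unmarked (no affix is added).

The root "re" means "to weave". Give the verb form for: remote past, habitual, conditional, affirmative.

Attach aspect habitual -shu → reshu.
Attach mood conditional -o → reshuo.
polarity = affirmative: zero marking, form stays reshuo.
Attach tense remote past -ya → reshuoya.
Apply vowel harmony: reshuoya → reshieye.
Apply vowel deletion: reshieye → resheye.

resheye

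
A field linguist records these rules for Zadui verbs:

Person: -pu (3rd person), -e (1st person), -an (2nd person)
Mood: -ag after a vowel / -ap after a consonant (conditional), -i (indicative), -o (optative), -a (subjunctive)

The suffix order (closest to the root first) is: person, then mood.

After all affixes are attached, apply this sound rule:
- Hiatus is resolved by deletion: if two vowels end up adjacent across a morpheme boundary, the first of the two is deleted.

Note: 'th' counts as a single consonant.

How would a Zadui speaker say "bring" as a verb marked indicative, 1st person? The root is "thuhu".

Attach person 1st person -e → thuhue.
Attach mood indicative -i → thuhuei.
Apply vowel deletion: thuhuei → thuhi.

thuhi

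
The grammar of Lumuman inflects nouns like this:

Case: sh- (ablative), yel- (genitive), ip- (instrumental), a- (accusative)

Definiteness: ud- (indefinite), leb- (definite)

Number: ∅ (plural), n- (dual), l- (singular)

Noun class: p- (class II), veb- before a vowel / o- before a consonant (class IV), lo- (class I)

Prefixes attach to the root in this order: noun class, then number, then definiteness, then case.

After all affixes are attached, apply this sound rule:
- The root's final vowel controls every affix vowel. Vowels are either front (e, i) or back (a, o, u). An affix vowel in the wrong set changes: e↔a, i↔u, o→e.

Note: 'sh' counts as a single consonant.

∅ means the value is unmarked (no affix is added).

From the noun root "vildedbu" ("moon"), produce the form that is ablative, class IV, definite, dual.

shlabnovildedbu

Attach noun class class IV o- (before consonant 'v') → ovildedbu.
Attach number dual n- → novildedbu.
Attach definiteness definite leb- → lebnovildedbu.
Attach case ablative sh- → shlebnovildedbu.
Apply vowel harmony: shlebnovildedbu → shlabnovildedbu.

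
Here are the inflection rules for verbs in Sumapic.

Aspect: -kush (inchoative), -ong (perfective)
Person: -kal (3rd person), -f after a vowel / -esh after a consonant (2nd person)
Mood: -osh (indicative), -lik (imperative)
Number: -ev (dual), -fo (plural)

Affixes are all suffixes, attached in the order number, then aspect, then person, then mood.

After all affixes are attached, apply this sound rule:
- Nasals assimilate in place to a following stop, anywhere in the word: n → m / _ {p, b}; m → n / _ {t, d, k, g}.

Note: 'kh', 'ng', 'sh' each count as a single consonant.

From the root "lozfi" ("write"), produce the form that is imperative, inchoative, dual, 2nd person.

lozfievkusheshlik

Attach number dual -ev → lozfiev.
Attach aspect inchoative -kush → lozfievkush.
Attach person 2nd person -esh (after consonant 'sh') → lozfievkushesh.
Attach mood imperative -lik → lozfievkusheshlik.
Nasal assimilation: no change.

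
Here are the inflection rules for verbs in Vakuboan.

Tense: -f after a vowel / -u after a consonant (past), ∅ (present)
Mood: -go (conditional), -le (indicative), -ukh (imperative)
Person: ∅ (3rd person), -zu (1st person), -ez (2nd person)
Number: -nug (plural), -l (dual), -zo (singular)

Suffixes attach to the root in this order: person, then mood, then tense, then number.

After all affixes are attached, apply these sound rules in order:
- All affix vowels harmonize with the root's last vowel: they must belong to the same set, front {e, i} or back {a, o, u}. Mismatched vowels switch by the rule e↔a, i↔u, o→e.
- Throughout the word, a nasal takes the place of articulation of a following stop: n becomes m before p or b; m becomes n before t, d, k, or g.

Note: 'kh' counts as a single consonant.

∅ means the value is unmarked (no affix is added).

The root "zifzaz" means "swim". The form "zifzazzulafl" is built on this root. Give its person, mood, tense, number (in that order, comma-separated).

Segment: zifzaz-zu-le-f-l.
person: -zu → 1st person.
mood: -le → indicative.
tense: -f/u → past.
number: -l → dual.

1st person, indicative, past, dual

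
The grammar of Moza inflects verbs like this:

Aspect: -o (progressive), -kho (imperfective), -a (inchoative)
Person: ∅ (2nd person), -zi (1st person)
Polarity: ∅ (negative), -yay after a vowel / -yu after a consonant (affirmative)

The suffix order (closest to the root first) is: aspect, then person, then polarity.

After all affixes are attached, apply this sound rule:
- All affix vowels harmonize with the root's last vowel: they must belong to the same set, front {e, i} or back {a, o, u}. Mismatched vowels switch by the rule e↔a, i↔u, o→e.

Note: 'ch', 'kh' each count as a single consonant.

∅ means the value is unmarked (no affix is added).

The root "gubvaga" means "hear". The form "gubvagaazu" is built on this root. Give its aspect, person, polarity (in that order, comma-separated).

inchoative, 1st person, negative

Segment: gubvaga-a-zi.
aspect: -a → inchoative.
person: -zi → 1st person.
polarity: ∅ → negative.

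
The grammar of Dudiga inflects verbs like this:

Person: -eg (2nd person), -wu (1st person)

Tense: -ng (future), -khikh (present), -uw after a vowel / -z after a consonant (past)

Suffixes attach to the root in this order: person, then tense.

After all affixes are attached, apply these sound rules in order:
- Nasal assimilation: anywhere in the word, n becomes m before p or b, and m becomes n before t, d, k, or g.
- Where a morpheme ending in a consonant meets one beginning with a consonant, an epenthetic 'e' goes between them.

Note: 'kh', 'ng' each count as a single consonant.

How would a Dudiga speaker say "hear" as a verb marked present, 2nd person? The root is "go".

Attach person 2nd person -eg → goeg.
Attach tense present -khikh → goegkhikh.
Nasal assimilation: no change.
Apply epenthesis: goegkhikh → goegekhikh.

goegekhikh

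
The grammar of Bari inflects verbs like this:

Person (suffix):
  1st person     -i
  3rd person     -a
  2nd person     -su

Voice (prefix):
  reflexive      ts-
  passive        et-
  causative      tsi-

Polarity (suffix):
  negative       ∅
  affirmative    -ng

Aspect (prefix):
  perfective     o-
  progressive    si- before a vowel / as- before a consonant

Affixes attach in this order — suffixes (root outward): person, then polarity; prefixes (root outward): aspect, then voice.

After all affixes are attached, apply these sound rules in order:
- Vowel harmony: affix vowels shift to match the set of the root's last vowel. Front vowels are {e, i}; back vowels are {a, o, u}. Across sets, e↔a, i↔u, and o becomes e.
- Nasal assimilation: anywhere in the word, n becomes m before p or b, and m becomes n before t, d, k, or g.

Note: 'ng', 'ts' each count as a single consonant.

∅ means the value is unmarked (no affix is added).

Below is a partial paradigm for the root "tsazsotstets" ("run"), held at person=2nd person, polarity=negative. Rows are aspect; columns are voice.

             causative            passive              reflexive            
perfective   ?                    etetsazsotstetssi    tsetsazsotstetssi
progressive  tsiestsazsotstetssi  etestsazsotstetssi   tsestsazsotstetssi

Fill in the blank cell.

Attach aspect perfective o- → otsazsotstets.
Attach voice causative tsi- → tsiotsazsotstets.
Attach person 2nd person -su → tsiotsazsotstetssu.
polarity = negative: zero marking, form stays tsiotsazsotstetssu.
Apply vowel harmony: tsiotsazsotstetssu → tsietsazsotstetssi.
Nasal assimilation: no change.

tsietsazsotstetssi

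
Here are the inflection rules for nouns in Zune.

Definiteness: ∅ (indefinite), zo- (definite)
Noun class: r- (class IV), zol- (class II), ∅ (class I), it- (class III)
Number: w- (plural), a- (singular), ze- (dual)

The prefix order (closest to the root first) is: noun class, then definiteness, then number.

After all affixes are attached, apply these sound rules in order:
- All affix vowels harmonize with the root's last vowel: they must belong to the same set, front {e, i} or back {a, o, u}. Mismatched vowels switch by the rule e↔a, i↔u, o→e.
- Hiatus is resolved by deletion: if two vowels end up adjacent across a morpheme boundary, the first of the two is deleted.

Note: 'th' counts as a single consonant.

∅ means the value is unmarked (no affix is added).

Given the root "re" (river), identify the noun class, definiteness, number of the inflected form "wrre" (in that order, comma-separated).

Segment: w-r-re.
noun class: r- → class IV.
definiteness: ∅ → indefinite.
number: w- → plural.

class IV, indefinite, plural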